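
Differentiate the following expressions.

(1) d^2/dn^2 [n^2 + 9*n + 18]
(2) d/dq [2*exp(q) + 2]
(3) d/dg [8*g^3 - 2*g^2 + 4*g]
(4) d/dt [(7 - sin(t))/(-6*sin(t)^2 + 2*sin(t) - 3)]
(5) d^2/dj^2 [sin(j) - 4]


(1) = 2
(2) = 2*exp(q)
(3) = 24*g^2 - 4*g + 4
(4) = (-6*sin(t)^2 + 84*sin(t) - 11)*cos(t)/(6*sin(t)^2 - 2*sin(t) + 3)^2
(5) = -sin(j)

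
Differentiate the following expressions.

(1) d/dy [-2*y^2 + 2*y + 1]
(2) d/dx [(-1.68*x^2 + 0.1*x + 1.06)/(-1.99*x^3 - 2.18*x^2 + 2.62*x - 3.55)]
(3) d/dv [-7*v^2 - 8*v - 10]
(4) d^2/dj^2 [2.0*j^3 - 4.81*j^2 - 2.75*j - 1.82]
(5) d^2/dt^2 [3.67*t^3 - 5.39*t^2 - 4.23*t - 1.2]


(1) = 2 - 4*y
(2) = (-3.3432*x^4 + 0.398*x^3 + 2.1446*x^2 + 16.5496*x - 3.1322)/(3.9601*x^6 + 8.6764*x^5 - 5.6752*x^4 + 2.7058*x^3 + 22.3424*x^2 - 18.602*x + 12.6025)
(3) = -14*v - 8
(4) = 12.0*j - 9.62
(5) = 22.02*t - 10.78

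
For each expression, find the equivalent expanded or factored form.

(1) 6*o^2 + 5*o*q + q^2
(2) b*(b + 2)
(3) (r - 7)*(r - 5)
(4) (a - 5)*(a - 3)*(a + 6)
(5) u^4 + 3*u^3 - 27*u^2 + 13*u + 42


(1) = (2*o + q)*(3*o + q)
(2) = b^2 + 2*b
(3) = r^2 - 12*r + 35
(4) = a^3 - 2*a^2 - 33*a + 90
(5) = (u - 3)*(u - 2)*(u + 1)*(u + 7)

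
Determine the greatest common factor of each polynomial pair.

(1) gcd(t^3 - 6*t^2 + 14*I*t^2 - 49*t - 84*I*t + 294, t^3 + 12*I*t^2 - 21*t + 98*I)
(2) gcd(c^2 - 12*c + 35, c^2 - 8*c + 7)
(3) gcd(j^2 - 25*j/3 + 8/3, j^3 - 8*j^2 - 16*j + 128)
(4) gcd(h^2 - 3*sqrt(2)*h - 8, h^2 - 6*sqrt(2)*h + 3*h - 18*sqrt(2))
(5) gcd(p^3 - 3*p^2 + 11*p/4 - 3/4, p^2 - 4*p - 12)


(1) = gcd((t - 6)*(t + 7*I)^2, (t - 2*I)*(t + 7*I)^2) = t^2 + 14*I*t - 49
(2) = c - 7
(3) = j - 8
(4) = 1
(5) = 1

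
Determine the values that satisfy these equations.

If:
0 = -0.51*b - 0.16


Then:
b = -0.31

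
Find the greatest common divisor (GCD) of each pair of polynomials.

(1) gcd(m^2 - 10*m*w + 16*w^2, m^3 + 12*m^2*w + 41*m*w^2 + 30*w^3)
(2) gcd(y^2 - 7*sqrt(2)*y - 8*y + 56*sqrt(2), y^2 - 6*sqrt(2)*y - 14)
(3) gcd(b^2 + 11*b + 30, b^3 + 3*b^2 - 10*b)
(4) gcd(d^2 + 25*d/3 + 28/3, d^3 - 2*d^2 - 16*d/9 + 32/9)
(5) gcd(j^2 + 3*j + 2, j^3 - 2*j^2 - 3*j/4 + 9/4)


(1) = 1
(2) = gcd((y - 8)*(y - 7*sqrt(2)), (y - 7*sqrt(2))*(y + sqrt(2))) = y - 7*sqrt(2)
(3) = b + 5
(4) = d + 4/3
(5) = j + 1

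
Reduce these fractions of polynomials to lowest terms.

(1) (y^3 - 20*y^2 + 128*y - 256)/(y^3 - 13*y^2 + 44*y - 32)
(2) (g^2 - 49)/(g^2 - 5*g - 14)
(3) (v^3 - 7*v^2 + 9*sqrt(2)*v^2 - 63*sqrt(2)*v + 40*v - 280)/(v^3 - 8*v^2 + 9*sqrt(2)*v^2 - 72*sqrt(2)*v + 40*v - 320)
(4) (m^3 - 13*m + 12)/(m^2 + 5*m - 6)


(1) = (y - 8)/(y - 1)
(2) = (g + 7)/(g + 2)
(3) = (v - 7)/(v - 8)
(4) = (m^2 + m - 12)/(m + 6)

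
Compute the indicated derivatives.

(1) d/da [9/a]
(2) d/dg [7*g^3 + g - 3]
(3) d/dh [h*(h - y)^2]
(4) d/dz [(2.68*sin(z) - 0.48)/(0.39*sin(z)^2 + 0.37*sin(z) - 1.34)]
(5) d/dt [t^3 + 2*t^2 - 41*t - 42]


(1) = -9/a^2
(2) = 21*g^2 + 1
(3) = (h - y)*(3*h - y)
(4) = (-1.0452*sin(z)^2 + 0.3744*sin(z) - 3.4136)*cos(z)/(0.1521*sin(z)^4 + 0.2886*sin(z)^3 - 0.9083*sin(z)^2 - 0.9916*sin(z) + 1.7956)
(5) = 3*t^2 + 4*t - 41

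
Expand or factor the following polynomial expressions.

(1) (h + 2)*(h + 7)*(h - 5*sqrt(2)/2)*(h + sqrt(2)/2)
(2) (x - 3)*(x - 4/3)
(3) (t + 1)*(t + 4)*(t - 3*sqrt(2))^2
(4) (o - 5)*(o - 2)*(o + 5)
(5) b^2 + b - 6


(1) = h^4 - 2*sqrt(2)*h^3 + 9*h^3 - 18*sqrt(2)*h^2 + 23*h^2/2 - 28*sqrt(2)*h - 45*h/2 - 35
(2) = x^2 - 13*x/3 + 4
(3) = t^4 - 6*sqrt(2)*t^3 + 5*t^3 - 30*sqrt(2)*t^2 + 22*t^2 - 24*sqrt(2)*t + 90*t + 72
(4) = o^3 - 2*o^2 - 25*o + 50
(5) = (b - 2)*(b + 3)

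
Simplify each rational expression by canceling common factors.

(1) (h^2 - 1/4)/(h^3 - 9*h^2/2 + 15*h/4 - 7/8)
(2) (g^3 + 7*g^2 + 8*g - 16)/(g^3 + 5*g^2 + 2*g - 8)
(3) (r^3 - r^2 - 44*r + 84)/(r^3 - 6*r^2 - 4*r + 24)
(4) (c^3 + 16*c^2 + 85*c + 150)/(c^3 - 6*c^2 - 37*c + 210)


(1) = (4*h + 2)/(4*h^2 - 16*h + 7)
(2) = (g + 4)/(g + 2)
(3) = (r + 7)/(r + 2)
(4) = (c^2 + 10*c + 25)/(c^2 - 12*c + 35)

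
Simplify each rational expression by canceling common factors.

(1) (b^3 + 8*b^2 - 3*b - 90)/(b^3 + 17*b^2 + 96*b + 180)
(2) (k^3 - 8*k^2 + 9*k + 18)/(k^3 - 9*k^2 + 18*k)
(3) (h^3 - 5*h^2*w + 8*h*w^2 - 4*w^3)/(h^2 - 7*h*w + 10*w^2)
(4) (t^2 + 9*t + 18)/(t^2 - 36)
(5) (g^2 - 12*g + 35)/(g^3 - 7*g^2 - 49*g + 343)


(1) = (b - 3)/(b + 6)
(2) = (k + 1)/k
(3) = (-h^2 + 3*h*w - 2*w^2)/(-h + 5*w)
(4) = (t + 3)/(t - 6)
(5) = (g - 5)/(g^2 - 49)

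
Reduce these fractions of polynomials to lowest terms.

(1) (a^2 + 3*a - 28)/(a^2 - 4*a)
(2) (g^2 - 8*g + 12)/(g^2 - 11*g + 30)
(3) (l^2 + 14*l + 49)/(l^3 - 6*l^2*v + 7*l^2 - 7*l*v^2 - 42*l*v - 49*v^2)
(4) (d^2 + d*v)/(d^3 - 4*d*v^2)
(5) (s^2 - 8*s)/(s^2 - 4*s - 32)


(1) = (a + 7)/a
(2) = (g - 2)/(g - 5)
(3) = (-l - 7)/(-l^2 + 6*l*v + 7*v^2)
(4) = (-d - v)/(-d^2 + 4*v^2)
(5) = s/(s + 4)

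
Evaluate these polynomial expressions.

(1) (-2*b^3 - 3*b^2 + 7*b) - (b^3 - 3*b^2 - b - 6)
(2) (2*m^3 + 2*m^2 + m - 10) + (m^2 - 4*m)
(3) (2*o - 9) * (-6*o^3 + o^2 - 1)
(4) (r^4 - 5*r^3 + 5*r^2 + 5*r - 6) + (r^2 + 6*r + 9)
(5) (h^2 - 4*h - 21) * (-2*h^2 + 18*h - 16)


(1) = -3*b^3 + 8*b + 6
(2) = 2*m^3 + 3*m^2 - 3*m - 10
(3) = -12*o^4 + 56*o^3 - 9*o^2 - 2*o + 9
(4) = r^4 - 5*r^3 + 6*r^2 + 11*r + 3
(5) = -2*h^4 + 26*h^3 - 46*h^2 - 314*h + 336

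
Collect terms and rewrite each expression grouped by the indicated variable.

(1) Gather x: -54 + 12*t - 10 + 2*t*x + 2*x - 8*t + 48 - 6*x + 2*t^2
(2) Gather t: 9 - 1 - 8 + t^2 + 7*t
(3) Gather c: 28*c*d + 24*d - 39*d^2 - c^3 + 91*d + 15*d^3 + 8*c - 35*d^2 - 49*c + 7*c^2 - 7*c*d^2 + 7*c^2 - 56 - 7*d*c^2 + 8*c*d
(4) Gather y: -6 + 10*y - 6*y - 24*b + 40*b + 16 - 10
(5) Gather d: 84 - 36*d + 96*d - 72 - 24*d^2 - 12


(1) = 2*t^2 + 4*t + x*(2*t - 4) - 16
(2) = t^2 + 7*t
(3) = -c^3 + c^2*(14 - 7*d) + c*(-7*d^2 + 36*d - 41) + 15*d^3 - 74*d^2 + 115*d - 56
(4) = 16*b + 4*y
(5) = -24*d^2 + 60*d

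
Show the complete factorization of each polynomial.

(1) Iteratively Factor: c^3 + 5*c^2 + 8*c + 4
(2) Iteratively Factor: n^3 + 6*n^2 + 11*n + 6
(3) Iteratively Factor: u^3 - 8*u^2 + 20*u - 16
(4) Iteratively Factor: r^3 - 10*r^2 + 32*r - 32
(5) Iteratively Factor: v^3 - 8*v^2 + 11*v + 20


(1) = (c + 2)*(c^2 + 3*c + 2) = (c + 2)^2*(c + 1)
(2) = (n + 3)*(n^2 + 3*n + 2) = (n + 1)*(n + 3)*(n + 2)
(3) = (u - 4)*(u^2 - 4*u + 4) = (u - 4)*(u - 2)*(u - 2)
(4) = (r - 2)*(r^2 - 8*r + 16) = (r - 4)*(r - 2)*(r - 4)
(5) = (v - 4)*(v^2 - 4*v - 5) = (v - 4)*(v + 1)*(v - 5)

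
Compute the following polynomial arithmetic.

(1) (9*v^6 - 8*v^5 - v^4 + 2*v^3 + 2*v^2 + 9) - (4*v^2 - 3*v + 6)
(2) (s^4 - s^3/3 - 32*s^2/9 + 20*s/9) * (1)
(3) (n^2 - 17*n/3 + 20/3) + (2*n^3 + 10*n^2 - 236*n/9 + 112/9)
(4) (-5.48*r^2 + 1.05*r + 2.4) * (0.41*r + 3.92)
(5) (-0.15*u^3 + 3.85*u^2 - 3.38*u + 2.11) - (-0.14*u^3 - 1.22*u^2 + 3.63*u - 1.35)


(1) = 9*v^6 - 8*v^5 - v^4 + 2*v^3 - 2*v^2 + 3*v + 3
(2) = s^4 - s^3/3 - 32*s^2/9 + 20*s/9
(3) = 2*n^3 + 11*n^2 - 287*n/9 + 172/9
(4) = -2.2468*r^3 - 21.0511*r^2 + 5.1*r + 9.408
(5) = -0.01*u^3 + 5.07*u^2 - 7.01*u + 3.46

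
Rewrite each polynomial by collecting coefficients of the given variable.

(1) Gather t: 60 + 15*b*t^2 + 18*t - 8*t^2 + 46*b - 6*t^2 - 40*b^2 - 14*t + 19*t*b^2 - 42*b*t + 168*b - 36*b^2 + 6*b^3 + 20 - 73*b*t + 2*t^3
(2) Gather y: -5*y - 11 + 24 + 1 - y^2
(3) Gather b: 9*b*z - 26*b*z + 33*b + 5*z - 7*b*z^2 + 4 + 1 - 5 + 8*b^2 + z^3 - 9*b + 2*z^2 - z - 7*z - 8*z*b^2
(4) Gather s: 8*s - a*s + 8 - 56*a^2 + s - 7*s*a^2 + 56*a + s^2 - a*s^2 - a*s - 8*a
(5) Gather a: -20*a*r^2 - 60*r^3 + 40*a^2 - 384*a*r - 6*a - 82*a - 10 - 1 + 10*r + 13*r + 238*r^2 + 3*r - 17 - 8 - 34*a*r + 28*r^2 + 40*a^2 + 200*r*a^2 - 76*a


(1) = 6*b^3 - 76*b^2 + 214*b + 2*t^3 + t^2*(15*b - 14) + t*(19*b^2 - 115*b + 4) + 80
(2) = -y^2 - 5*y + 14
(3) = b^2*(8 - 8*z) + b*(-7*z^2 - 17*z + 24) + z^3 + 2*z^2 - 3*z
(4) = -56*a^2 + 48*a + s^2*(1 - a) + s*(-7*a^2 - 2*a + 9) + 8
(5) = a^2*(200*r + 80) + a*(-20*r^2 - 418*r - 164) - 60*r^3 + 266*r^2 + 26*r - 36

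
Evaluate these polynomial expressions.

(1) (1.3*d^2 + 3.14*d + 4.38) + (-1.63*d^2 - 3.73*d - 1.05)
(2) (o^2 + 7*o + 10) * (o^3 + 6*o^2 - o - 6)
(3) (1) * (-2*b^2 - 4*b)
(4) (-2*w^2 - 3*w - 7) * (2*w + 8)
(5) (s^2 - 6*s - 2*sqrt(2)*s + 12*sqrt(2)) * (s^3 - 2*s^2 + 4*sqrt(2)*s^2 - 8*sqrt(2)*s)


(1) = -0.33*d^2 - 0.59*d + 3.33
(2) = o^5 + 13*o^4 + 51*o^3 + 47*o^2 - 52*o - 60
(3) = -2*b^2 - 4*b
(4) = -4*w^3 - 22*w^2 - 38*w - 56
(5) = s^5 - 8*s^4 + 2*sqrt(2)*s^4 - 16*sqrt(2)*s^3 - 4*s^3 + 24*sqrt(2)*s^2 + 128*s^2 - 192*s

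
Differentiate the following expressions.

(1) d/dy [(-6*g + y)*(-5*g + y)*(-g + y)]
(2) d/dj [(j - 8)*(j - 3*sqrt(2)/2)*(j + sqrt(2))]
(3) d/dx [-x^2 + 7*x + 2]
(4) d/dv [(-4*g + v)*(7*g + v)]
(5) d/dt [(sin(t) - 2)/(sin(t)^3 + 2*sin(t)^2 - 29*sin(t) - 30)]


(1) = 41*g^2 - 24*g*y + 3*y^2
(2) = 3*j^2 - 16*j - sqrt(2)*j - 3 + 4*sqrt(2)
(3) = 7 - 2*x
(4) = 3*g + 2*v
(5) = (-2*sin(t)^3 + 4*sin(t)^2 + 8*sin(t) - 88)*cos(t)/(sin(t)^3 + 2*sin(t)^2 - 29*sin(t) - 30)^2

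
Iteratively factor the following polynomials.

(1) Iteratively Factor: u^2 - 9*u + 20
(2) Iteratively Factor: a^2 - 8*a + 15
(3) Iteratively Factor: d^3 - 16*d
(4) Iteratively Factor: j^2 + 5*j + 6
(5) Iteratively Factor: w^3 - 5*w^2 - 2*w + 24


(1) = (u - 5)*(u - 4)
(2) = (a - 5)*(a - 3)
(3) = (d)*(d^2 - 16) = d*(d - 4)*(d + 4)
(4) = (j + 3)*(j + 2)
(5) = (w + 2)*(w^2 - 7*w + 12) = (w - 3)*(w + 2)*(w - 4)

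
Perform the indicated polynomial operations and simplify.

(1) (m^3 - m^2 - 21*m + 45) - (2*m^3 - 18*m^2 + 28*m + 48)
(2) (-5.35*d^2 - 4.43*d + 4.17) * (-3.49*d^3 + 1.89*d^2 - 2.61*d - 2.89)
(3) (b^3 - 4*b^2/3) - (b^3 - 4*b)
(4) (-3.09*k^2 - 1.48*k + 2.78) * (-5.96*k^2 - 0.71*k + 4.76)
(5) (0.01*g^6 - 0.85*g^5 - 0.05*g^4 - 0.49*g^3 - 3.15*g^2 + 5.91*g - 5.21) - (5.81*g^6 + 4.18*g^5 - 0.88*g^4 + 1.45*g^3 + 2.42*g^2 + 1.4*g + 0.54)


(1) = -m^3 + 17*m^2 - 49*m - 3
(2) = 18.6715*d^5 + 5.3492*d^4 - 8.9625*d^3 + 34.9051*d^2 + 1.919*d - 12.0513
(3) = -4*b^2/3 + 4*b
(4) = 18.4164*k^4 + 11.0147*k^3 - 30.2264*k^2 - 9.0186*k + 13.2328
(5) = -5.8*g^6 - 5.03*g^5 + 0.83*g^4 - 1.94*g^3 - 5.57*g^2 + 4.51*g - 5.75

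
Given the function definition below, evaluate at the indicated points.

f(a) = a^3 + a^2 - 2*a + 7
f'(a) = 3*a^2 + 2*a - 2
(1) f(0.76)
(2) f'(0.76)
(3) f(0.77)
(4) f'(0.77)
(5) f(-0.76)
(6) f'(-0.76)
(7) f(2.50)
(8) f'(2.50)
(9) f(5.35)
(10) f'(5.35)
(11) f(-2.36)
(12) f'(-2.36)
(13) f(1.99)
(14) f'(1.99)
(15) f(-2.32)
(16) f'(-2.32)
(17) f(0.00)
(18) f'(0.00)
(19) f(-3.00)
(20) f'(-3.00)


(1) = 6.50
(2) = 1.25
(3) = 6.51
(4) = 1.32
(5) = 8.66
(6) = -1.79
(7) = 23.88
(8) = 21.75
(9) = 178.05
(10) = 94.57
(11) = 4.15
(12) = 9.99
(13) = 14.86
(14) = 13.86
(15) = 4.54
(16) = 9.51
(17) = 7.00
(18) = -2.00
(19) = -5.00
(20) = 19.00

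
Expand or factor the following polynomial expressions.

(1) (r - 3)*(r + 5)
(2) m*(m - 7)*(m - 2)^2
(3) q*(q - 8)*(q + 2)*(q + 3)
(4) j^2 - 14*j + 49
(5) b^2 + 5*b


(1) = r^2 + 2*r - 15
(2) = m^4 - 11*m^3 + 32*m^2 - 28*m
(3) = q^4 - 3*q^3 - 34*q^2 - 48*q
(4) = (j - 7)^2
(5) = b*(b + 5)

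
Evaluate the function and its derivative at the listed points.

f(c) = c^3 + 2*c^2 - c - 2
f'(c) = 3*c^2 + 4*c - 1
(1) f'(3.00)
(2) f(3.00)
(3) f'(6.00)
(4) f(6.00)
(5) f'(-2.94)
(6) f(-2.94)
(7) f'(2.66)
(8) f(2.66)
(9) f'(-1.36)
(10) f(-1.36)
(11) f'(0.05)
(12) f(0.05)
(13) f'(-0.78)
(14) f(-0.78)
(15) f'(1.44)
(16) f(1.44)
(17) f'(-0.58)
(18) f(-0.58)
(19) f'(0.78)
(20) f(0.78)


(1) = 38.00
(2) = 40.00
(3) = 131.00
(4) = 280.00
(5) = 13.17
(6) = -7.18
(7) = 30.87
(8) = 28.31
(9) = -0.89
(10) = 0.54
(11) = -0.79
(12) = -2.04
(13) = -2.29
(14) = -0.48
(15) = 10.98
(16) = 3.69
(17) = -2.31
(18) = -0.94
(19) = 3.95
(20) = -1.09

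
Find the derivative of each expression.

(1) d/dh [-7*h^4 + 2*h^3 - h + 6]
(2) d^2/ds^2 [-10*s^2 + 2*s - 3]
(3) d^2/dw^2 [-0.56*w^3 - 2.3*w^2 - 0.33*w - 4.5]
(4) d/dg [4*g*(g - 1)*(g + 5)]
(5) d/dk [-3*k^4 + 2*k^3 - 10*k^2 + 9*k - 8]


(1) = -28*h^3 + 6*h^2 - 1
(2) = -20
(3) = -3.36*w - 4.6
(4) = 12*g^2 + 32*g - 20
(5) = -12*k^3 + 6*k^2 - 20*k + 9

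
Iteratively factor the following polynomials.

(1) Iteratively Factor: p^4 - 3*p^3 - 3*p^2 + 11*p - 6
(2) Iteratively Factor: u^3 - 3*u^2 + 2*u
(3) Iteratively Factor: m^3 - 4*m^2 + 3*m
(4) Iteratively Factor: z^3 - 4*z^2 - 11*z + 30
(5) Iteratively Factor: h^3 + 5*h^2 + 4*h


(1) = (p - 1)*(p^3 - 2*p^2 - 5*p + 6) = (p - 1)^2*(p^2 - p - 6) = (p - 1)^2*(p + 2)*(p - 3)
(2) = (u - 1)*(u^2 - 2*u) = u*(u - 1)*(u - 2)
(3) = (m - 1)*(m^2 - 3*m) = (m - 3)*(m - 1)*(m)
(4) = (z - 5)*(z^2 + z - 6) = (z - 5)*(z + 3)*(z - 2)
(5) = (h)*(h^2 + 5*h + 4) = h*(h + 4)*(h + 1)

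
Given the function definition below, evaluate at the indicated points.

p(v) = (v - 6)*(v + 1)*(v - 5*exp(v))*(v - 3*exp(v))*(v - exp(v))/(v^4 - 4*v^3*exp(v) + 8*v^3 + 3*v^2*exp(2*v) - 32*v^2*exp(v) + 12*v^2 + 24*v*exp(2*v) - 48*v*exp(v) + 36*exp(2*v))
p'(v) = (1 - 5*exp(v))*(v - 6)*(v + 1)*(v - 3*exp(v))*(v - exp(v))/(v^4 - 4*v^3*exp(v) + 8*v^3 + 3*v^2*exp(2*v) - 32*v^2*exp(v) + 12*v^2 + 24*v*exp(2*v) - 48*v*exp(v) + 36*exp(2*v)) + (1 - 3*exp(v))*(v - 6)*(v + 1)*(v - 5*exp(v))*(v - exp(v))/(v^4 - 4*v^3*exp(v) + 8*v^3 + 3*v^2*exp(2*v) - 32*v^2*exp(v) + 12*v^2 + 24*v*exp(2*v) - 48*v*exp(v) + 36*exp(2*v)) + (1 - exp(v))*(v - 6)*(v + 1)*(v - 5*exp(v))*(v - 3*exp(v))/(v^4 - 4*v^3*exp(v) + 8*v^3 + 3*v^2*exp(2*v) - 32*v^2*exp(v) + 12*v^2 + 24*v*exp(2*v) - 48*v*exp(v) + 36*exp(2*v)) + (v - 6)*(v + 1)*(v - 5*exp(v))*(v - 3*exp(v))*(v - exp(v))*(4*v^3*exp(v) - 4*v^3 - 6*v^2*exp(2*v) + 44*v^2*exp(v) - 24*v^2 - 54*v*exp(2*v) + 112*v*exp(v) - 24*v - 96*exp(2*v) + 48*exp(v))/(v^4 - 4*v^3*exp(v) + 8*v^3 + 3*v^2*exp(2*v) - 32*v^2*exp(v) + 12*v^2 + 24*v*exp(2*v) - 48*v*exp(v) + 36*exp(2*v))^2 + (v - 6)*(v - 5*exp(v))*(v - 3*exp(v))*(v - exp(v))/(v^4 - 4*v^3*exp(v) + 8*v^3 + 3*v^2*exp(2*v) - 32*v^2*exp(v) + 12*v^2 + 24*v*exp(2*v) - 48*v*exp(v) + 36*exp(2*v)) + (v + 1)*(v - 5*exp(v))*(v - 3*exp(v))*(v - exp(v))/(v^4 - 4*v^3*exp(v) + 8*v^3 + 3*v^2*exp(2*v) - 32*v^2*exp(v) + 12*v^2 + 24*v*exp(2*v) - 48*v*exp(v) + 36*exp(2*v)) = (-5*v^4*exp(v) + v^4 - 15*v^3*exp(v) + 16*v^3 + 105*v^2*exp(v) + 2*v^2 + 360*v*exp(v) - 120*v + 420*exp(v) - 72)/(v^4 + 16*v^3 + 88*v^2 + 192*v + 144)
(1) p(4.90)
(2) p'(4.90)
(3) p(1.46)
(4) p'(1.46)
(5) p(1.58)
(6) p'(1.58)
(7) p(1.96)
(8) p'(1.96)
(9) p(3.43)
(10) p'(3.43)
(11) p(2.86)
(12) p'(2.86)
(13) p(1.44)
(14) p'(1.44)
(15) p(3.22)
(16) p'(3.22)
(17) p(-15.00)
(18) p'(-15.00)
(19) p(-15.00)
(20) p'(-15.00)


(1) = 57.52
(2) = 1.70
(3) = 8.68
(4) = 6.83
(5) = 9.54
(6) = 7.40
(7) = 12.72
(8) = 9.42
(9) = 33.56
(10) = 18.88
(11) = 23.77
(12) = 15.31
(13) = 8.55
(14) = 6.73
(15) = 29.72
(16) = 17.70
(17) = -37.69
(18) = -0.09
(19) = -37.69
(20) = -0.09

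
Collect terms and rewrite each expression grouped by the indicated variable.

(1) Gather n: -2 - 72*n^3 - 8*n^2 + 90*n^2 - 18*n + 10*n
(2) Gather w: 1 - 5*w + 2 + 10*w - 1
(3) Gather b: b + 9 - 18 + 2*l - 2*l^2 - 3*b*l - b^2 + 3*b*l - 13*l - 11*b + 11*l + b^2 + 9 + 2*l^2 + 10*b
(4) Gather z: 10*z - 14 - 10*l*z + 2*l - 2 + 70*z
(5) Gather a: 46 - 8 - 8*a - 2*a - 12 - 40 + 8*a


(1) = -72*n^3 + 82*n^2 - 8*n - 2
(2) = 5*w + 2
(3) = 0
(4) = 2*l + z*(80 - 10*l) - 16
(5) = -2*a - 14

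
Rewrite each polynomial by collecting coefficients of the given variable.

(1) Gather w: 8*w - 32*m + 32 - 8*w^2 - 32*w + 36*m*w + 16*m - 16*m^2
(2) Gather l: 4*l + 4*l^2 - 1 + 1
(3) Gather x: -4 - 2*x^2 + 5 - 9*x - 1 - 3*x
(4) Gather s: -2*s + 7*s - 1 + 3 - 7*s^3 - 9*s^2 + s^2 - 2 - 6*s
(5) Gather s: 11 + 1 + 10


(1) = -16*m^2 - 16*m - 8*w^2 + w*(36*m - 24) + 32
(2) = 4*l^2 + 4*l
(3) = -2*x^2 - 12*x
(4) = -7*s^3 - 8*s^2 - s
(5) = 22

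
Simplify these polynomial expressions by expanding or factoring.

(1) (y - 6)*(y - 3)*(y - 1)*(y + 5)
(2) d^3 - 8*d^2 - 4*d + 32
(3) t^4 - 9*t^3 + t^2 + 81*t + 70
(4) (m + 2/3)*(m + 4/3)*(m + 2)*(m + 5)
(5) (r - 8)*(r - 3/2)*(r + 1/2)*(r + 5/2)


(1) = y^4 - 5*y^3 - 23*y^2 + 117*y - 90
(2) = (d - 8)*(d - 2)*(d + 2)
(3) = (t - 7)*(t - 5)*(t + 1)*(t + 2)
(4) = m^4 + 9*m^3 + 224*m^2/9 + 236*m/9 + 80/9
(5) = r^4 - 13*r^3/2 - 61*r^2/4 + 193*r/8 + 15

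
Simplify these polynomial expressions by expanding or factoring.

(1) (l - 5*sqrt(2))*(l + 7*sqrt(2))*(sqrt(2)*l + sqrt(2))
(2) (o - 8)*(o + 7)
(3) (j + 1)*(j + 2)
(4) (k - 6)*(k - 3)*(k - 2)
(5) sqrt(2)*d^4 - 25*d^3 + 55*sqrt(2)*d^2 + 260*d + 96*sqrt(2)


(1) = sqrt(2)*l^3 + sqrt(2)*l^2 + 4*l^2 - 70*sqrt(2)*l + 4*l - 70*sqrt(2)
(2) = o^2 - o - 56
(3) = j^2 + 3*j + 2
(4) = k^3 - 11*k^2 + 36*k - 36
(5) = (d - 8*sqrt(2))*(d - 6*sqrt(2))*(d + sqrt(2))*(sqrt(2)*d + 1)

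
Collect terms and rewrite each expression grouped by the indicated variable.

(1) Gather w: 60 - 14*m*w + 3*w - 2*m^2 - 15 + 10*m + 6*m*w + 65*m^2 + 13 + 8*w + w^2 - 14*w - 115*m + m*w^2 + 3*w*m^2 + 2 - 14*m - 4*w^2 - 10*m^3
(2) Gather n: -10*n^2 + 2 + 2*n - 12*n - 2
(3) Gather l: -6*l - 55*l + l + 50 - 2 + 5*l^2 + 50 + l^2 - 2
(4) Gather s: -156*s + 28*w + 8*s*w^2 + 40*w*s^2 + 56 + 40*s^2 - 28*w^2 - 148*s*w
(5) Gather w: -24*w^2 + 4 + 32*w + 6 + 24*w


(1) = -10*m^3 + 63*m^2 - 119*m + w^2*(m - 3) + w*(3*m^2 - 8*m - 3) + 60
(2) = -10*n^2 - 10*n
(3) = 6*l^2 - 60*l + 96
(4) = s^2*(40*w + 40) + s*(8*w^2 - 148*w - 156) - 28*w^2 + 28*w + 56
(5) = -24*w^2 + 56*w + 10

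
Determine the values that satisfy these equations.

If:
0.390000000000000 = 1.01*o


Then:
o = 0.39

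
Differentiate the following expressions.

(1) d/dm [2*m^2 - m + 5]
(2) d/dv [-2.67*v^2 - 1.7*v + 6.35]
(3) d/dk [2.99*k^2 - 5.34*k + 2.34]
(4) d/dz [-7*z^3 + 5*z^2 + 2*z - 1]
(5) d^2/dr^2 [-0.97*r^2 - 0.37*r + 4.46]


(1) = 4*m - 1
(2) = -5.34*v - 1.7
(3) = 5.98*k - 5.34
(4) = -21*z^2 + 10*z + 2
(5) = -1.94000000000000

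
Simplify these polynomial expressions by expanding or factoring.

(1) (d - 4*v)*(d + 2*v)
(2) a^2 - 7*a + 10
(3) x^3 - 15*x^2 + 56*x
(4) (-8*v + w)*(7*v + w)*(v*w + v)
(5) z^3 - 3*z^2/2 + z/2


(1) = d^2 - 2*d*v - 8*v^2
(2) = (a - 5)*(a - 2)
(3) = x*(x - 8)*(x - 7)
(4) = -56*v^3*w - 56*v^3 - v^2*w^2 - v^2*w + v*w^3 + v*w^2
(5) = z*(z - 1)*(z - 1/2)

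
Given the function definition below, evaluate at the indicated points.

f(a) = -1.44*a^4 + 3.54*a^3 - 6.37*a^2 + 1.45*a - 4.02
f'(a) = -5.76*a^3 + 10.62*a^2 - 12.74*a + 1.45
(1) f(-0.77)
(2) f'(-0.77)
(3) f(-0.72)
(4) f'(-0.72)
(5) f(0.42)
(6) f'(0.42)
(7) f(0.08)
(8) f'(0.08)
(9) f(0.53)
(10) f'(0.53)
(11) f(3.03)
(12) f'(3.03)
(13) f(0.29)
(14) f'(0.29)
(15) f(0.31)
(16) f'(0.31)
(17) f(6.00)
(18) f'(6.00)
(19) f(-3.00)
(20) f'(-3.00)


(1) = -11.04
(2) = 20.19
(3) = -10.07
(4) = 18.28
(5) = -4.32
(6) = -2.45
(7) = -3.94
(8) = 0.50
(9) = -4.63
(10) = -3.18
(11) = -81.01
(12) = -99.88
(13) = -4.06
(14) = -1.49
(15) = -4.09
(16) = -1.65
(17) = -1326.24
(18) = -936.83
(19) = -277.92
(20) = 290.77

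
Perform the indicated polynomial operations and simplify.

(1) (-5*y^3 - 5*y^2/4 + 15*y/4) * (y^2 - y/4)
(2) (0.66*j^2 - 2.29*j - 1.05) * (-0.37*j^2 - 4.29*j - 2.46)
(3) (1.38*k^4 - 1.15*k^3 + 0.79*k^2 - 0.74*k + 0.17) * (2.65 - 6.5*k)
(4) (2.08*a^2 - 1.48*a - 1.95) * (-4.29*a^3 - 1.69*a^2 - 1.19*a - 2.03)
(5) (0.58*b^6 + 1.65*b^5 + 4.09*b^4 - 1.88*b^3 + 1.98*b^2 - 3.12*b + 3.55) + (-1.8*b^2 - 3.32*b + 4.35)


(1) = -5*y^5 + 65*y^3/16 - 15*y^2/16
(2) = -0.2442*j^4 - 1.9841*j^3 + 8.589*j^2 + 10.1379*j + 2.583
(3) = -8.97*k^5 + 11.132*k^4 - 8.1825*k^3 + 6.9035*k^2 - 3.066*k + 0.4505
(4) = -8.9232*a^5 + 2.834*a^4 + 8.3915*a^3 + 0.8343*a^2 + 5.3249*a + 3.9585
(5) = 0.58*b^6 + 1.65*b^5 + 4.09*b^4 - 1.88*b^3 + 0.18*b^2 - 6.44*b + 7.9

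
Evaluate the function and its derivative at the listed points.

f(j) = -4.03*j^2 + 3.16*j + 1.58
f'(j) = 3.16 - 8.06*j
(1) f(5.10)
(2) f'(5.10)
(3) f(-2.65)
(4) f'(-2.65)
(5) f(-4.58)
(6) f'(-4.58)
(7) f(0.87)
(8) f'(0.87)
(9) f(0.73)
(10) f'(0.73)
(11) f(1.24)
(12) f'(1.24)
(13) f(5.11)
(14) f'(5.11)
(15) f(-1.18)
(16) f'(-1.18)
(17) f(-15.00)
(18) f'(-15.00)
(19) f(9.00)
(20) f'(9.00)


(1) = -87.12
(2) = -37.95
(3) = -35.09
(4) = 24.52
(5) = -97.43
(6) = 40.07
(7) = 1.28
(8) = -3.85
(9) = 1.74
(10) = -2.72
(11) = -0.70
(12) = -6.83
(13) = -87.50
(14) = -38.03
(15) = -7.76
(16) = 12.67
(17) = -952.57
(18) = 124.06
(19) = -296.41
(20) = -69.38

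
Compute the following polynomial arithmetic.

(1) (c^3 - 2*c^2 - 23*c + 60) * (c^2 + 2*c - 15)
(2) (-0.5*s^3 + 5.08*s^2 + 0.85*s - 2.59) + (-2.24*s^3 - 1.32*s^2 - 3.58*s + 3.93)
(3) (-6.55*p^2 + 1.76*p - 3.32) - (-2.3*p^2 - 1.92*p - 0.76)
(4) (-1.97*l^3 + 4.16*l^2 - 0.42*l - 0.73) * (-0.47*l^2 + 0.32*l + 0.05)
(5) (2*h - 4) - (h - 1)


(1) = c^5 - 42*c^3 + 44*c^2 + 465*c - 900
(2) = -2.74*s^3 + 3.76*s^2 - 2.73*s + 1.34
(3) = -4.25*p^2 + 3.68*p - 2.56
(4) = 0.9259*l^5 - 2.5856*l^4 + 1.4301*l^3 + 0.4167*l^2 - 0.2546*l - 0.0365
(5) = h - 3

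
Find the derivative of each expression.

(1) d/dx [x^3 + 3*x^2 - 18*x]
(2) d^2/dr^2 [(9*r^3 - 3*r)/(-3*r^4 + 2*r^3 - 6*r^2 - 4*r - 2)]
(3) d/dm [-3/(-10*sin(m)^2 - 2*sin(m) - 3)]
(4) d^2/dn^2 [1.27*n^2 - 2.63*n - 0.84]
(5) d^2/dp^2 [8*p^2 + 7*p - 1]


(1) = 3*x^2 + 6*x - 18
(2) = 6*(-27*r^9 + 216*r^7 + 168*r^6 + 210*r^5 - 144*r^4 - 28*r^3 - 48*r^2 - 72*r - 8)/(27*r^12 - 54*r^11 + 198*r^10 - 116*r^9 + 306*r^8 + 192*r^7 + 312*r^6 + 336*r^5 + 444*r^4 + 328*r^3 + 168*r^2 + 48*r + 8)
(3) = -6*(10*sin(m) + 1)*cos(m)/(10*sin(m)^2 + 2*sin(m) + 3)^2
(4) = 2.54000000000000
(5) = 16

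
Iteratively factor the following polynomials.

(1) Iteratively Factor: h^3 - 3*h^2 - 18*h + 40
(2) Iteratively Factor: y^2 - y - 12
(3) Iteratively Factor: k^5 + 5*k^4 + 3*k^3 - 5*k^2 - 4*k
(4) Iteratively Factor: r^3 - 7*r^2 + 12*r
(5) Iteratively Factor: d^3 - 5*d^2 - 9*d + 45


(1) = (h - 5)*(h^2 + 2*h - 8) = (h - 5)*(h - 2)*(h + 4)
(2) = (y - 4)*(y + 3)
(3) = (k + 1)*(k^4 + 4*k^3 - k^2 - 4*k) = (k - 1)*(k + 1)*(k^3 + 5*k^2 + 4*k) = (k - 1)*(k + 1)^2*(k^2 + 4*k) = (k - 1)*(k + 1)^2*(k + 4)*(k)
(4) = (r - 4)*(r^2 - 3*r) = r*(r - 4)*(r - 3)
(5) = (d - 3)*(d^2 - 2*d - 15) = (d - 3)*(d + 3)*(d - 5)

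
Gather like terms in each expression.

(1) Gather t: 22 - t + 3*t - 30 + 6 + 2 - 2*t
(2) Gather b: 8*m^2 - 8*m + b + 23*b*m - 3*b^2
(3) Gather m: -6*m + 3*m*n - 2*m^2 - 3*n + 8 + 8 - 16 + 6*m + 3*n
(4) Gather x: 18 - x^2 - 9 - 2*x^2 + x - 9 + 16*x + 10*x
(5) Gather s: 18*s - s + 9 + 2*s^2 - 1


(1) = 0
(2) = -3*b^2 + b*(23*m + 1) + 8*m^2 - 8*m
(3) = -2*m^2 + 3*m*n
(4) = -3*x^2 + 27*x
(5) = 2*s^2 + 17*s + 8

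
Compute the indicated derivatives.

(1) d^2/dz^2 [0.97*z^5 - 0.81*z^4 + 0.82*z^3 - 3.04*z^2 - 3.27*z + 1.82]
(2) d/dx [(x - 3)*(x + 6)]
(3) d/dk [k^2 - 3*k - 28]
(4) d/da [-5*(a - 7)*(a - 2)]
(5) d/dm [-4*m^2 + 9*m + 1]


(1) = 19.4*z^3 - 9.72*z^2 + 4.92*z - 6.08
(2) = 2*x + 3
(3) = 2*k - 3
(4) = 45 - 10*a
(5) = 9 - 8*m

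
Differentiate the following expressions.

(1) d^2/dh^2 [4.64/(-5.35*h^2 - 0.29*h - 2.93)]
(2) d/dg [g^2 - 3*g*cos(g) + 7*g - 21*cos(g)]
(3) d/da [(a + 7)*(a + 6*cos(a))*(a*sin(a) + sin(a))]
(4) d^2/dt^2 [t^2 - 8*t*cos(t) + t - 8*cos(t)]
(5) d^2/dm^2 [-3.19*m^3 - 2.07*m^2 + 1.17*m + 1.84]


(1) = (265.6168*h^2 + 14.39792*h - 4.64*(10.7*h + 0.29)*(21.4*h + 0.58) + 145.46864)/(5.35*h^2 + 0.29*h + 2.93)^3
(2) = 3*g*sin(g) + 2*g + 21*sin(g) - 3*cos(g) + 7
(3) = -(a + 1)*(a + 7)*(6*sin(a) - 1)*sin(a) + (a + 1)*(a + 6*cos(a))*sin(a) + (a + 7)*(a + 6*cos(a))*(a*cos(a) + sqrt(2)*sin(a + pi/4))
(4) = 8*t*cos(t) + 16*sin(t) + 8*cos(t) + 2
(5) = -19.14*m - 4.14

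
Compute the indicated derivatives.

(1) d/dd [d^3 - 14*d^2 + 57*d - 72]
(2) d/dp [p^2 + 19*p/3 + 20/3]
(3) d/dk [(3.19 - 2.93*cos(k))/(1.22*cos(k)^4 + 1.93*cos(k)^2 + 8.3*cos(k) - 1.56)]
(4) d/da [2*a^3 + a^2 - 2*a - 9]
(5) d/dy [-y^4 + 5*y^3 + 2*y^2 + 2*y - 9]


(1) = 3*d^2 - 28*d + 57
(2) = 2*p + 19/3
(3) = (-10.7238*(1 - cos(k)^2)^2 + 15.5672*cos(k)^3 - 27.1025*cos(k)^2 + 12.3134*cos(k) + 32.63)*sin(k)/(1.22*cos(k)^4 + 1.93*cos(k)^2 + 8.3*cos(k) - 1.56)^2
(4) = 6*a^2 + 2*a - 2
(5) = -4*y^3 + 15*y^2 + 4*y + 2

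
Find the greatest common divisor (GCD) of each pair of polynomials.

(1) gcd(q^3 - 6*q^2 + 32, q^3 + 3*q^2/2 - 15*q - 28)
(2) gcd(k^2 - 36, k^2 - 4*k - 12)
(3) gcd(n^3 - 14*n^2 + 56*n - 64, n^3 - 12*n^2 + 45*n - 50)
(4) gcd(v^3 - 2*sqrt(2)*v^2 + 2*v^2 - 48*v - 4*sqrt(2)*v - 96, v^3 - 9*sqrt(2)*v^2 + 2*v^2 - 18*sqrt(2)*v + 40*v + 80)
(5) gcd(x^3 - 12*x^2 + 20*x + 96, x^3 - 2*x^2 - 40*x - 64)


(1) = gcd((q - 4)^2*(q + 2), (q - 4)*(q + 2)*(q + 7/2)) = q^2 - 2*q - 8
(2) = k - 6
(3) = n - 2
(4) = v + 2
(5) = gcd((x - 8)*(x - 6)*(x + 2), (x - 8)*(x + 2)*(x + 4)) = x^2 - 6*x - 16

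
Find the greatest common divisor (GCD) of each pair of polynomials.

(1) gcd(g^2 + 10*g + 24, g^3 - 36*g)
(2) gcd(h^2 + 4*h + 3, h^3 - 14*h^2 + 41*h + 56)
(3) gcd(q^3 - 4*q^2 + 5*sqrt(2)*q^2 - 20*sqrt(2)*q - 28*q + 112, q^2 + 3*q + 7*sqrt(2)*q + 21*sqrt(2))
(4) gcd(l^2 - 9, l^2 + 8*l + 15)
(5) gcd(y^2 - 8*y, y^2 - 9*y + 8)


(1) = g + 6
(2) = gcd((h + 1)*(h + 3), (h - 8)*(h - 7)*(h + 1)) = h + 1
(3) = gcd((q - 4)*(q - 2*sqrt(2))*(q + 7*sqrt(2)), (q + 3)*(q + 7*sqrt(2))) = q + 7*sqrt(2)
(4) = gcd((l - 3)*(l + 3), (l + 3)*(l + 5)) = l + 3
(5) = y - 8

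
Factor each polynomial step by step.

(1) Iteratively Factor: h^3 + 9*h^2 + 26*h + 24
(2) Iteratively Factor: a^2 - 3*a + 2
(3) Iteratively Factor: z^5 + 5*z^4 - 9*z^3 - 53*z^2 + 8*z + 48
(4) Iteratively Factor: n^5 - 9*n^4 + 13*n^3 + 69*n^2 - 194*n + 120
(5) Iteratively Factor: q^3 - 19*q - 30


(1) = (h + 3)*(h^2 + 6*h + 8) = (h + 2)*(h + 3)*(h + 4)
(2) = (a - 1)*(a - 2)
(3) = (z + 4)*(z^4 + z^3 - 13*z^2 - z + 12) = (z - 1)*(z + 4)*(z^3 + 2*z^2 - 11*z - 12) = (z - 1)*(z + 4)^2*(z^2 - 2*z - 3) = (z - 3)*(z - 1)*(z + 4)^2*(z + 1)
(4) = (n + 3)*(n^4 - 12*n^3 + 49*n^2 - 78*n + 40) = (n - 5)*(n + 3)*(n^3 - 7*n^2 + 14*n - 8) = (n - 5)*(n - 1)*(n + 3)*(n^2 - 6*n + 8) = (n - 5)*(n - 4)*(n - 1)*(n + 3)*(n - 2)
(5) = (q + 3)*(q^2 - 3*q - 10) = (q + 2)*(q + 3)*(q - 5)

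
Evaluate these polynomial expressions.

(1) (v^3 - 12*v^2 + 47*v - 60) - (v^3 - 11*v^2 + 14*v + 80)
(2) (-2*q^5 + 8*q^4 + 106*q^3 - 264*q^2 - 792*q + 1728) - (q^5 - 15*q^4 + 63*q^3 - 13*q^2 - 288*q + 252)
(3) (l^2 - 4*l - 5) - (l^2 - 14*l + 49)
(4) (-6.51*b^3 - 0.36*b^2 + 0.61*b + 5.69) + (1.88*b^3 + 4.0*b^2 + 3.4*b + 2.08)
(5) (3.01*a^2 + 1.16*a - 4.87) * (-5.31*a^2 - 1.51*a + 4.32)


(1) = -v^2 + 33*v - 140
(2) = -3*q^5 + 23*q^4 + 43*q^3 - 251*q^2 - 504*q + 1476
(3) = 10*l - 54
(4) = -4.63*b^3 + 3.64*b^2 + 4.01*b + 7.77
(5) = -15.9831*a^4 - 10.7047*a^3 + 37.1113*a^2 + 12.3649*a - 21.0384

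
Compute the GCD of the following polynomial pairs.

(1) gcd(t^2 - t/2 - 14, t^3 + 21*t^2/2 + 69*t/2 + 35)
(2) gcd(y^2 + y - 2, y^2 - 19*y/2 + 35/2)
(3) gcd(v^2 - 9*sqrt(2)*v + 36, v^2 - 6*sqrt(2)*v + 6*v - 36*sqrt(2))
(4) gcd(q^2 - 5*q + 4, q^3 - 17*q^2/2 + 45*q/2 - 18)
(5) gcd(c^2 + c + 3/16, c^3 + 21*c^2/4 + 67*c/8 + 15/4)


(1) = t + 7/2
(2) = 1
(3) = v - 6*sqrt(2)
(4) = gcd((q - 4)*(q - 1), (q - 4)*(q - 3)*(q - 3/2)) = q - 4
(5) = c + 3/4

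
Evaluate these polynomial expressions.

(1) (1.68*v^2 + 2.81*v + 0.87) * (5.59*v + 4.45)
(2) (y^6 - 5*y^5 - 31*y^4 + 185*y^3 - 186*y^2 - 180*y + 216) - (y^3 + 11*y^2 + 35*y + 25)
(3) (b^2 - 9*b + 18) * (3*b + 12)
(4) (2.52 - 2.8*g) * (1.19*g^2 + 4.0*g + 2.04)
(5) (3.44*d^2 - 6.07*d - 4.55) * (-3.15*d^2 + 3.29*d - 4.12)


(1) = 9.3912*v^3 + 23.1839*v^2 + 17.3678*v + 3.8715
(2) = y^6 - 5*y^5 - 31*y^4 + 184*y^3 - 197*y^2 - 215*y + 191
(3) = 3*b^3 - 15*b^2 - 54*b + 216
(4) = -3.332*g^3 - 8.2012*g^2 + 4.368*g + 5.1408
(5) = -10.836*d^4 + 30.4381*d^3 - 19.8106*d^2 + 10.0389*d + 18.746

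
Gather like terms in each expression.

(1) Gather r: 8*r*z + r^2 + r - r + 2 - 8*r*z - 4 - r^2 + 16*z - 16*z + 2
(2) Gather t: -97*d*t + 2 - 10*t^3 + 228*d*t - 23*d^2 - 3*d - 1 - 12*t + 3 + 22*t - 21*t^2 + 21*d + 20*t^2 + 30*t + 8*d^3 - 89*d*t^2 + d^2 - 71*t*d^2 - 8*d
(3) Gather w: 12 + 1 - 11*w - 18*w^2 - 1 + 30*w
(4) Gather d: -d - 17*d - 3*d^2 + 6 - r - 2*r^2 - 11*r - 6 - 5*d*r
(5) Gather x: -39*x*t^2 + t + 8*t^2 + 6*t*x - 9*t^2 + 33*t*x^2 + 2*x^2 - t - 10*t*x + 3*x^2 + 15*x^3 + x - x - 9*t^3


(1) = 0
(2) = 8*d^3 - 22*d^2 + 10*d - 10*t^3 + t^2*(-89*d - 1) + t*(-71*d^2 + 131*d + 40) + 4
(3) = -18*w^2 + 19*w + 12
(4) = -3*d^2 + d*(-5*r - 18) - 2*r^2 - 12*r
(5) = -9*t^3 - t^2 + 15*x^3 + x^2*(33*t + 5) + x*(-39*t^2 - 4*t)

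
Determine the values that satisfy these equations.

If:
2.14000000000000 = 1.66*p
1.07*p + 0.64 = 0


Then:
No Solution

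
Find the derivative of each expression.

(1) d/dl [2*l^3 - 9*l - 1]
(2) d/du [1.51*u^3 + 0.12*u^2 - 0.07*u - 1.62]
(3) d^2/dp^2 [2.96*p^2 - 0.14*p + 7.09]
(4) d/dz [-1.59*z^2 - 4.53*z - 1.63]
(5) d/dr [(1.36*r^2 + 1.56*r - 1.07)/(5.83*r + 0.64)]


(1) = 6*l^2 - 9
(2) = 4.53*u^2 + 0.24*u - 0.07
(3) = 5.92000000000000
(4) = -3.18*z - 4.53
(5) = (7.9288*r^2 + 1.7408*r + 7.2365)/(33.9889*r^2 + 7.4624*r + 0.4096)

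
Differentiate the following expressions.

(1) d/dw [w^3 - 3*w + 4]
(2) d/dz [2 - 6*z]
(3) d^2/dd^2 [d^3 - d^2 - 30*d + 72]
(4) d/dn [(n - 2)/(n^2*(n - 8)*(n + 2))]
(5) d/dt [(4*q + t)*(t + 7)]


(1) = 3*w^2 - 3
(2) = -6
(3) = 6*d - 2
(4) = (-3*n^3 + 20*n^2 - 20*n - 64)/(n^3*(n^4 - 12*n^3 + 4*n^2 + 192*n + 256))
(5) = 4*q + 2*t + 7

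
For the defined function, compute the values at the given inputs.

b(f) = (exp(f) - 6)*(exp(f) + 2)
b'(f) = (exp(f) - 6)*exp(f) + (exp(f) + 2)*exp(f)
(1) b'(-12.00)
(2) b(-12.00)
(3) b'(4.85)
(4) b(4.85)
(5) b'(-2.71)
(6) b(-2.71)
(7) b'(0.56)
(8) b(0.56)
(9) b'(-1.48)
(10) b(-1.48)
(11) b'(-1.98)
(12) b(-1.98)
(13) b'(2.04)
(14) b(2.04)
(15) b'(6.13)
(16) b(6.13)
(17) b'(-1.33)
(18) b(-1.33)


(1) = -0.00
(2) = -12.00
(3) = 32124.25
(4) = 15794.65
(5) = -0.26
(6) = -12.26
(7) = -0.87
(8) = -15.94
(9) = -0.81
(10) = -12.86
(11) = -0.51
(12) = -12.53
(13) = 87.53
(14) = 16.38
(15) = 420325.43
(16) = 209231.84
(17) = -0.92
(18) = -12.99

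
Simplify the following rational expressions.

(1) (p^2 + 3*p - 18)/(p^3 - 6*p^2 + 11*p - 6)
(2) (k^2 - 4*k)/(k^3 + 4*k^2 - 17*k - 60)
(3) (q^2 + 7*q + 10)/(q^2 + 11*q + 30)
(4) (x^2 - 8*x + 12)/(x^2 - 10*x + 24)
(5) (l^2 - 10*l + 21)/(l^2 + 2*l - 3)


(1) = (p + 6)/(p^2 - 3*p + 2)
(2) = k/(k^2 + 8*k + 15)
(3) = (q + 2)/(q + 6)
(4) = (x - 2)/(x - 4)
(5) = (l^2 - 10*l + 21)/(l^2 + 2*l - 3)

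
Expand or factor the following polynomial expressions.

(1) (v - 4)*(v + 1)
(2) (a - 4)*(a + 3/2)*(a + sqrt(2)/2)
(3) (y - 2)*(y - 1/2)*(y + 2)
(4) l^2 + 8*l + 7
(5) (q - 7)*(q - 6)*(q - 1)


(1) = v^2 - 3*v - 4
(2) = a^3 - 5*a^2/2 + sqrt(2)*a^2/2 - 6*a - 5*sqrt(2)*a/4 - 3*sqrt(2)
(3) = y^3 - y^2/2 - 4*y + 2
(4) = (l + 1)*(l + 7)
(5) = q^3 - 14*q^2 + 55*q - 42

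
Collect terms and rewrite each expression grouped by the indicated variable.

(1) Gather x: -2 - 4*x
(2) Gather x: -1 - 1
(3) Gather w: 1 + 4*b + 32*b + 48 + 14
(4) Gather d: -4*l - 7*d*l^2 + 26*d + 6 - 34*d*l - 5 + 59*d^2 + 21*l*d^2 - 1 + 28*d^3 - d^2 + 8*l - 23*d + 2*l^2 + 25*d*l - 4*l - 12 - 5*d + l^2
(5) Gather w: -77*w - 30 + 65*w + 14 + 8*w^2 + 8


(1) = -4*x - 2
(2) = -2
(3) = 36*b + 63
(4) = 28*d^3 + d^2*(21*l + 58) + d*(-7*l^2 - 9*l - 2) + 3*l^2 - 12
(5) = 8*w^2 - 12*w - 8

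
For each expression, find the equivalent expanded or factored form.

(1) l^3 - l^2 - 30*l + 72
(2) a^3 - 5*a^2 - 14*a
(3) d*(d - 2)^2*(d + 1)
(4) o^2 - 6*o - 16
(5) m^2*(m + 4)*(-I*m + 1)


(1) = (l - 4)*(l - 3)*(l + 6)
(2) = a*(a - 7)*(a + 2)
(3) = d^4 - 3*d^3 + 4*d
(4) = (o - 8)*(o + 2)
(5) = -I*m^4 + m^3 - 4*I*m^3 + 4*m^2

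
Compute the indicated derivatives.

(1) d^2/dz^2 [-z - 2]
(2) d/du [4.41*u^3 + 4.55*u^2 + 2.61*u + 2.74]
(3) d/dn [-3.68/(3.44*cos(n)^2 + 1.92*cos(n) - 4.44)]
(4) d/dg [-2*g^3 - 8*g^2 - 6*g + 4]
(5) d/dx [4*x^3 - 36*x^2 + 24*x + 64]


(1) = 0
(2) = 13.23*u^2 + 9.1*u + 2.61
(3) = -(25.3184*cos(n) + 7.0656)*sin(n)/(3.44*cos(n)^2 + 1.92*cos(n) - 4.44)^2
(4) = -6*g^2 - 16*g - 6
(5) = 12*x^2 - 72*x + 24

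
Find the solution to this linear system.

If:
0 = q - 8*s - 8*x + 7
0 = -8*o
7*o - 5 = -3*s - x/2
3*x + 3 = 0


Then:
o = 0
q = -1/3
s = 11/6
x = -1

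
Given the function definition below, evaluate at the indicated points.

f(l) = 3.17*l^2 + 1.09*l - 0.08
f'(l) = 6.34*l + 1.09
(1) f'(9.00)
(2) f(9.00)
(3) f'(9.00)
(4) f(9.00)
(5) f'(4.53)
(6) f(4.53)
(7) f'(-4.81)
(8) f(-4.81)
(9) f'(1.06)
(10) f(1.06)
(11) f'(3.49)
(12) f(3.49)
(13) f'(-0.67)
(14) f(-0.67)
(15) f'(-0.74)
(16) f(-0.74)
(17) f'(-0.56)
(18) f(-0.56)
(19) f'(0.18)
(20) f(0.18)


(1) = 58.15
(2) = 266.50
(3) = 58.15
(4) = 266.50
(5) = 29.81
(6) = 69.91
(7) = -29.41
(8) = 68.02
(9) = 7.81
(10) = 4.64
(11) = 23.22
(12) = 42.34
(13) = -3.16
(14) = 0.61
(15) = -3.60
(16) = 0.85
(17) = -2.46
(18) = 0.30
(19) = 2.23
(20) = 0.22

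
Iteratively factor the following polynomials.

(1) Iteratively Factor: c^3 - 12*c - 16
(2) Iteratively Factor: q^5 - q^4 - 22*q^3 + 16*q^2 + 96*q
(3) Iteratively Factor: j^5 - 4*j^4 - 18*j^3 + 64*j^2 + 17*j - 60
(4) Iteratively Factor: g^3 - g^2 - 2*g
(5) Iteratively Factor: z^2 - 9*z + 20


(1) = (c - 4)*(c^2 + 4*c + 4) = (c - 4)*(c + 2)*(c + 2)
(2) = (q - 4)*(q^4 + 3*q^3 - 10*q^2 - 24*q) = (q - 4)*(q + 2)*(q^3 + q^2 - 12*q) = (q - 4)*(q + 2)*(q + 4)*(q^2 - 3*q) = (q - 4)*(q - 3)*(q + 2)*(q + 4)*(q)
(3) = (j - 1)*(j^4 - 3*j^3 - 21*j^2 + 43*j + 60) = (j - 5)*(j - 1)*(j^3 + 2*j^2 - 11*j - 12) = (j - 5)*(j - 1)*(j + 4)*(j^2 - 2*j - 3) = (j - 5)*(j - 3)*(j - 1)*(j + 4)*(j + 1)
(4) = (g)*(g^2 - g - 2) = g*(g - 2)*(g + 1)
(5) = (z - 4)*(z - 5)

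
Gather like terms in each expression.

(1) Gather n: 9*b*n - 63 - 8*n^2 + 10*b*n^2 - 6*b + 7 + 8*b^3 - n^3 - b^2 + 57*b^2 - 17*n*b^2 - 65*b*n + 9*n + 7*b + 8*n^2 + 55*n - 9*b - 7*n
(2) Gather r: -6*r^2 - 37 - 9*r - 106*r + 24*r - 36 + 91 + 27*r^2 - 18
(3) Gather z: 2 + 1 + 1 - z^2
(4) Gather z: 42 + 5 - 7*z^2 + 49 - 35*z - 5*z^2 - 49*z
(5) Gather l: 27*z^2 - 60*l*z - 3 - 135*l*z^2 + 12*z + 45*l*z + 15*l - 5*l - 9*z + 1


(1) = 8*b^3 + 56*b^2 + 10*b*n^2 - 8*b - n^3 + n*(-17*b^2 - 56*b + 57) - 56
(2) = 21*r^2 - 91*r
(3) = 4 - z^2
(4) = -12*z^2 - 84*z + 96
(5) = l*(-135*z^2 - 15*z + 10) + 27*z^2 + 3*z - 2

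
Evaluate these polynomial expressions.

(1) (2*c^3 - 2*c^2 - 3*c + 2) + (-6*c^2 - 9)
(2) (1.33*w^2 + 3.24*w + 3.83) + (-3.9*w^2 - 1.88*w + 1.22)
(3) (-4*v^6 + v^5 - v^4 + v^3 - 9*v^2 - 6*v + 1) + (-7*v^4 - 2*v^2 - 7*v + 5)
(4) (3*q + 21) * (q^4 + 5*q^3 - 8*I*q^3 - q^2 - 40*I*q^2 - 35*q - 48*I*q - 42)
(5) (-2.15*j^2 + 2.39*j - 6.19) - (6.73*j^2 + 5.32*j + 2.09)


(1) = 2*c^3 - 8*c^2 - 3*c - 7
(2) = -2.57*w^2 + 1.36*w + 5.05
(3) = -4*v^6 + v^5 - 8*v^4 + v^3 - 11*v^2 - 13*v + 6
(4) = 3*q^5 + 36*q^4 - 24*I*q^4 + 102*q^3 - 288*I*q^3 - 126*q^2 - 984*I*q^2 - 861*q - 1008*I*q - 882
(5) = -8.88*j^2 - 2.93*j - 8.28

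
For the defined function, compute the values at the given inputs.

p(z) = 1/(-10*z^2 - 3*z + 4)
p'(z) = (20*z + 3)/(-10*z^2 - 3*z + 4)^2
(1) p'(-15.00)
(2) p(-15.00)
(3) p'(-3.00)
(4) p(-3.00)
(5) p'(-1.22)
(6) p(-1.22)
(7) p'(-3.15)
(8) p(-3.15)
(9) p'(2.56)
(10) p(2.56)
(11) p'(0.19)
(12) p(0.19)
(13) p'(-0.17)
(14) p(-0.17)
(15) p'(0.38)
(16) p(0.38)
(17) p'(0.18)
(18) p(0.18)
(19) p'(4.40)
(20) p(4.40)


(1) = -0.00
(2) = -0.00
(3) = -0.01
(4) = -0.01
(5) = -0.41
(6) = -0.14
(7) = -0.01
(8) = -0.01
(9) = 0.01
(10) = -0.01
(11) = 0.72
(12) = 0.33
(13) = -0.02
(14) = 0.24
(15) = 5.29
(16) = 0.71
(17) = 0.67
(18) = 0.32
(19) = 0.00
(20) = -0.00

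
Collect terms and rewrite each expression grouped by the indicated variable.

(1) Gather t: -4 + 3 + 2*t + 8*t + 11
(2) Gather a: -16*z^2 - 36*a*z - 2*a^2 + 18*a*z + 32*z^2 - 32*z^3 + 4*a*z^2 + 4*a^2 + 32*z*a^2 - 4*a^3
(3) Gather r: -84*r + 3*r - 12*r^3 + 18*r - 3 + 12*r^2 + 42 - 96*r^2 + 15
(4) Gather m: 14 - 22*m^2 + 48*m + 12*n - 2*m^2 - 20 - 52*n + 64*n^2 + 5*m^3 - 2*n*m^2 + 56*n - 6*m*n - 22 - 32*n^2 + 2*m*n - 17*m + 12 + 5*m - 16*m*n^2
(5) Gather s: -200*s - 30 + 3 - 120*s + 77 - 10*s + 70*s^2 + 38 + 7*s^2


(1) = 10*t + 10
(2) = -4*a^3 + a^2*(32*z + 2) + a*(4*z^2 - 18*z) - 32*z^3 + 16*z^2
(3) = -12*r^3 - 84*r^2 - 63*r + 54
(4) = 5*m^3 + m^2*(-2*n - 24) + m*(-16*n^2 - 4*n + 36) + 32*n^2 + 16*n - 16
(5) = 77*s^2 - 330*s + 88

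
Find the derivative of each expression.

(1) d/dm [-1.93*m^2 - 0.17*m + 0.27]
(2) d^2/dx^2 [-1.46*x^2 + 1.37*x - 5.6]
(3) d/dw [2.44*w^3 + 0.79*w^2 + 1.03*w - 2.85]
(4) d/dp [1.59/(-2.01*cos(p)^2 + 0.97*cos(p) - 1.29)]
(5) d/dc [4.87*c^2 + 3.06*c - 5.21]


(1) = -3.86*m - 0.17
(2) = -2.92000000000000
(3) = 7.32*w^2 + 1.58*w + 1.03
(4) = (1.5423 - 6.3918*cos(p))*sin(p)/(2.01*cos(p)^2 - 0.97*cos(p) + 1.29)^2
(5) = 9.74*c + 3.06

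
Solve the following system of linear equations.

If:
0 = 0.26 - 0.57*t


Then:
t = 0.46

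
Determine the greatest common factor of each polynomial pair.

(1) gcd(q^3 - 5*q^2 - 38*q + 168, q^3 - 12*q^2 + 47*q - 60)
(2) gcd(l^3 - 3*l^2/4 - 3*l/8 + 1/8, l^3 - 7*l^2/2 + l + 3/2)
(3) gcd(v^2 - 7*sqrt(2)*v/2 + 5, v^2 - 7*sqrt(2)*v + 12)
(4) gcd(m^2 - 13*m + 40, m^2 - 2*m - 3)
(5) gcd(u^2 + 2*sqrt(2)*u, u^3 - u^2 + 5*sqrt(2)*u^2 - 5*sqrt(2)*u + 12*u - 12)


(1) = q - 4
(2) = gcd((l - 1)*(l - 1/4)*(l + 1/2), (l - 3)*(l - 1)*(l + 1/2)) = l^2 - l/2 - 1/2
(3) = gcd((v - 5*sqrt(2)/2)*(v - sqrt(2)), (v - 6*sqrt(2))*(v - sqrt(2))) = v - sqrt(2)
(4) = gcd((m - 8)*(m - 5), (m - 3)*(m + 1)) = 1
(5) = u + 2*sqrt(2)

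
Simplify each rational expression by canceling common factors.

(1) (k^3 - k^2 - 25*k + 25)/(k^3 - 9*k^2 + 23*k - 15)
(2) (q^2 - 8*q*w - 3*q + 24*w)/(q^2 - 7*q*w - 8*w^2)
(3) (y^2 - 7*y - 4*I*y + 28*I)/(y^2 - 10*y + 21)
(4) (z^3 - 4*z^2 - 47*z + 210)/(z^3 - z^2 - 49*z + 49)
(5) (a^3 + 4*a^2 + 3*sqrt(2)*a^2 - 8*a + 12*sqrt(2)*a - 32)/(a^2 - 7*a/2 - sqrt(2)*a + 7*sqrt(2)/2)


(1) = (k + 5)/(k - 3)
(2) = (q - 3)/(q + w)
(3) = (y - 4*I)/(y - 3)
(4) = (z^2 - 11*z + 30)/(z^2 - 8*z + 7)
(5) = (2*a^2 + a*(8 + 8*sqrt(2)) + 32*sqrt(2))/(2*a - 7)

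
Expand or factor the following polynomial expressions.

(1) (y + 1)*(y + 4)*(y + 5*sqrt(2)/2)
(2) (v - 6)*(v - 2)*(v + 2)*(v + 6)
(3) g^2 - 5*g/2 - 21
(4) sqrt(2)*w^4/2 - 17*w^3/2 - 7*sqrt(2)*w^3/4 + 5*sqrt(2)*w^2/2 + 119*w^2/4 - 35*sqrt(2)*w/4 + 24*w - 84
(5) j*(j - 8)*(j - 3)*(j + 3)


(1) = y^3 + 5*sqrt(2)*y^2/2 + 5*y^2 + 4*y + 25*sqrt(2)*y/2 + 10*sqrt(2)
(2) = v^4 - 40*v^2 + 144
(3) = (g - 6)*(g + 7/2)
(4) = (w - 7/2)*(w - 8*sqrt(2))*(w - 3*sqrt(2)/2)*(sqrt(2)*w/2 + 1)
(5) = j^4 - 8*j^3 - 9*j^2 + 72*j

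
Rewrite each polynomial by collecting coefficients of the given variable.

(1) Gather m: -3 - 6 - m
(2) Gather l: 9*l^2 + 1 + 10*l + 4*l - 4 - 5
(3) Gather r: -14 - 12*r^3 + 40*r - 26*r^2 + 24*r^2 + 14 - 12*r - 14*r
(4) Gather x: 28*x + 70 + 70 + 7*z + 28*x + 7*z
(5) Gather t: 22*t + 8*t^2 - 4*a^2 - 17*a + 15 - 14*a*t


(1) = -m - 9
(2) = 9*l^2 + 14*l - 8
(3) = -12*r^3 - 2*r^2 + 14*r
(4) = 56*x + 14*z + 140
(5) = -4*a^2 - 17*a + 8*t^2 + t*(22 - 14*a) + 15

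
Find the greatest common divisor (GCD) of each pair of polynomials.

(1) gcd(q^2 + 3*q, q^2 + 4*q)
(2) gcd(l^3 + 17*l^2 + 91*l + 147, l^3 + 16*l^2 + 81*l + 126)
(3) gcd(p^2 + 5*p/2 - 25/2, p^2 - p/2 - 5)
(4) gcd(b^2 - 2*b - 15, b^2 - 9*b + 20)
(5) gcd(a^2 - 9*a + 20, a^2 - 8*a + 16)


(1) = q
(2) = gcd((l + 3)*(l + 7)^2, (l + 3)*(l + 6)*(l + 7)) = l^2 + 10*l + 21
(3) = p - 5/2
(4) = gcd((b - 5)*(b + 3), (b - 5)*(b - 4)) = b - 5
(5) = a - 4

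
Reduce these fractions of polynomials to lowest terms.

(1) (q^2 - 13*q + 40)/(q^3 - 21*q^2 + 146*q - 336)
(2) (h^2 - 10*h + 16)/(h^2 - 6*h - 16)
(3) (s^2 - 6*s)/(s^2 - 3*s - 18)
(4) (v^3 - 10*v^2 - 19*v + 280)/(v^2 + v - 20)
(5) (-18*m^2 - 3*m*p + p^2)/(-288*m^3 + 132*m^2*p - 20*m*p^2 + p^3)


(1) = (q - 5)/(q^2 - 13*q + 42)
(2) = (h - 2)/(h + 2)
(3) = s/(s + 3)
(4) = (v^2 - 15*v + 56)/(v - 4)
(5) = (3*m + p)/(48*m^2 - 14*m*p + p^2)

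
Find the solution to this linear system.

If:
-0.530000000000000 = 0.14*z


Then:
z = -3.79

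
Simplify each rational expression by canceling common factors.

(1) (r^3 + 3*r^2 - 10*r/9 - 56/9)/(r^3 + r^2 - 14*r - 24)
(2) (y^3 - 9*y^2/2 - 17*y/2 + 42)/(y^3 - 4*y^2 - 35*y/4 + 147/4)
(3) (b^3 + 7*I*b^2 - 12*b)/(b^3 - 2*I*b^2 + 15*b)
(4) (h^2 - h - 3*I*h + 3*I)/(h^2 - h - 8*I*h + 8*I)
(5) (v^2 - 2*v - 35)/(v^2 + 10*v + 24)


(1) = (9*r^2 + 9*r - 28)/(9*r^2 - 9*r - 108)
(2) = (2*y - 8)/(2*y - 7)
(3) = (b + 4*I)/(b - 5*I)
(4) = (h - 3*I)/(h - 8*I)
(5) = (v^2 - 2*v - 35)/(v^2 + 10*v + 24)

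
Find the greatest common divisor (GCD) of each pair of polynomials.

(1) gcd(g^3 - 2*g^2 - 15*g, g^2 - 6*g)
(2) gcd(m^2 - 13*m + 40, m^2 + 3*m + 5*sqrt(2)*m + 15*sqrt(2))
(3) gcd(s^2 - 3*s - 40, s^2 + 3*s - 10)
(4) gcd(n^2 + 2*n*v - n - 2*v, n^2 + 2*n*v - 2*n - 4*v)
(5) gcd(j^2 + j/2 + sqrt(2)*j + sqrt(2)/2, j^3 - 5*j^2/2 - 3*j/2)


(1) = g
(2) = 1
(3) = s + 5
(4) = n + 2*v
(5) = j + 1/2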